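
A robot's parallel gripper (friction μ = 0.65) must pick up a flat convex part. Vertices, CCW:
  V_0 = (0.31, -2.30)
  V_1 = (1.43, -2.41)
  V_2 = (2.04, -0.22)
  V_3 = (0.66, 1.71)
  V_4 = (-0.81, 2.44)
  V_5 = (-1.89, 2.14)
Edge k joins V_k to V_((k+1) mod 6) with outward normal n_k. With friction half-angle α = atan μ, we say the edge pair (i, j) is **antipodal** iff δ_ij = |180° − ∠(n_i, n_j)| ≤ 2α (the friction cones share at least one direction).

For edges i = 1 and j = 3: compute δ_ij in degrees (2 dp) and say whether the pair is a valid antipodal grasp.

δ = 100.84°, invalid

α = atan 0.65 = 33.02°;  2α = 66.05°
edge 1: e_1 = (+0.61, +2.19);  n_1 = (+0.9633, -0.2683)
edge 3: e_3 = (-1.47, +0.73);  n_3 = (+0.4448, +0.8956)
∠(n_1, n_3) = 79.16°
δ = |180° − 79.16°| = 100.84°
100.84° > 2α = 66.05°  →  invalid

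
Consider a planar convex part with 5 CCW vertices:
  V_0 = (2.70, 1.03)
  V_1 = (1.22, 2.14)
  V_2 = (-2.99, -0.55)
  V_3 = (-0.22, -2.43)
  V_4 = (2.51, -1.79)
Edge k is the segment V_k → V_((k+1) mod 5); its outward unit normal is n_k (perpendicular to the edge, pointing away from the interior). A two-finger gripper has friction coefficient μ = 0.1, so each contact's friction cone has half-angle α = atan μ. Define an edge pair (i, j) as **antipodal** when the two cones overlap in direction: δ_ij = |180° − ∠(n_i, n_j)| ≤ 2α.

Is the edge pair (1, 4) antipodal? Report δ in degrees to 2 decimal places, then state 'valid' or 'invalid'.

α = atan 0.1 = 5.71°;  2α = 11.42°
edge 1: e_1 = (-4.21, -2.69);  n_1 = (-0.5384, +0.8427)
edge 4: e_4 = (+0.19, +2.82);  n_4 = (+0.9977, -0.0672)
∠(n_1, n_4) = 126.43°
δ = |180° − 126.43°| = 53.57°
53.57° > 2α = 11.42°  →  invalid

δ = 53.57°, invalid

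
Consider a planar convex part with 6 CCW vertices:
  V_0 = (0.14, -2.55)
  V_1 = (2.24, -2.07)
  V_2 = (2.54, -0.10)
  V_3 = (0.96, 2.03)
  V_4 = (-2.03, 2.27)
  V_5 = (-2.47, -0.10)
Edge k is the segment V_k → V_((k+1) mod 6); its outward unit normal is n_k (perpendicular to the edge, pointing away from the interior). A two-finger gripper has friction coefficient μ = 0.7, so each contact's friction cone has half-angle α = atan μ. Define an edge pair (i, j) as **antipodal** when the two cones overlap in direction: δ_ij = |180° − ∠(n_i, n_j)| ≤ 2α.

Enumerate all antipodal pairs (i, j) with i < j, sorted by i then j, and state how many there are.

count = 8; pairs: (0,2), (0,3), (0,4), (1,4), (1,5), (2,4), (2,5), (3,5)

α = atan 0.7 = 34.99°;  2α = 69.98°
n_0 = (+0.2228, -0.9749)
n_1 = (+0.9886, -0.1505)
n_2 = (+0.8032, +0.5958)
n_3 = (+0.0800, +0.9968)
n_4 = (-0.9832, +0.1825)
n_5 = (-0.6844, -0.7291)
  (0,1): δ = 111.53°  ·
  (0,2): δ = 66.31°  ✓
  (0,3): δ = 17.46°  ✓
  (0,4): δ = 66.61°  ✓
  (0,5): δ = 123.94°  ·
  (1,2): δ = 134.77°  ·
  (1,3): δ = 85.93°  ·
  (1,4): δ = 1.86°  ✓
  (1,5): δ = 55.47°  ✓
  (2,3): δ = 131.16°  ·
  (2,4): δ = 47.08°  ✓
  (2,5): δ = 10.24°  ✓
  (3,4): δ = 95.93°  ·
  (3,5): δ = 38.60°  ✓
  (4,5): δ = 122.67°  ·
antipodal pairs: 8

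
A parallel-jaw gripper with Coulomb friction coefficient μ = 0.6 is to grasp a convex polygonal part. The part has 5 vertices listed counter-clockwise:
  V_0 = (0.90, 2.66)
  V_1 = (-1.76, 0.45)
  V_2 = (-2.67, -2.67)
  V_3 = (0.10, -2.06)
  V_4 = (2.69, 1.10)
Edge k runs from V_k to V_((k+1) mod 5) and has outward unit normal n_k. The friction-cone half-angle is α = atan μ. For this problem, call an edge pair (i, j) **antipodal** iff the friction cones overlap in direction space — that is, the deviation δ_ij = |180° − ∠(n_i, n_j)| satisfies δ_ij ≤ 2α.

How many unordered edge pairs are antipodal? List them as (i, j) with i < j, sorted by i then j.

count = 5; pairs: (0,2), (0,3), (1,2), (1,3), (2,4)

α = atan 0.6 = 30.96°;  2α = 61.93°
n_0 = (-0.6390, +0.7692)
n_1 = (-0.9600, +0.2800)
n_2 = (+0.2151, -0.9766)
n_3 = (+0.7734, -0.6339)
n_4 = (+0.6570, +0.7539)
  (0,1): δ = 145.98°  ·
  (0,2): δ = 27.30°  ✓
  (0,3): δ = 10.94°  ✓
  (0,4): δ = 99.21°  ·
  (1,2): δ = 61.32°  ✓
  (1,3): δ = 23.08°  ✓
  (1,4): δ = 65.19°  ·
  (2,3): δ = 141.76°  ·
  (2,4): δ = 53.49°  ✓
  (3,4): δ = 91.73°  ·
antipodal pairs: 5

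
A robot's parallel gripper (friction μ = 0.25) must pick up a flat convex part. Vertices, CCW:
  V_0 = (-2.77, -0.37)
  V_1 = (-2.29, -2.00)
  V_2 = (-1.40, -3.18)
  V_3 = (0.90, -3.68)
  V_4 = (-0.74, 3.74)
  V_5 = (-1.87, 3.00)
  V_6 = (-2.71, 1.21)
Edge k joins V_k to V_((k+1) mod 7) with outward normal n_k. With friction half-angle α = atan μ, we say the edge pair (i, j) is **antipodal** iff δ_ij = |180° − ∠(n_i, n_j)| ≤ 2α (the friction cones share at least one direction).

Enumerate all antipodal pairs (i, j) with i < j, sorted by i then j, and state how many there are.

count = 3; pairs: (0,3), (1,3), (3,6)

α = atan 0.25 = 14.04°;  2α = 28.07°
n_0 = (-0.9593, -0.2825)
n_1 = (-0.7984, -0.6022)
n_2 = (-0.2124, -0.9772)
n_3 = (+0.9764, +0.2158)
n_4 = (-0.5478, +0.8366)
n_5 = (-0.9053, +0.4248)
n_6 = (-0.9993, +0.0379)
  (0,1): δ = 159.38°  ·
  (0,2): δ = 118.67°  ·
  (0,3): δ = 3.95°  ✓
  (0,4): δ = 106.81°  ·
  (0,5): δ = 138.45°  ·
  (0,6): δ = 161.42°  ·
  (1,2): δ = 139.29°  ·
  (1,3): δ = 24.56°  ✓
  (1,4): δ = 86.19°  ·
  (1,5): δ = 117.84°  ·
  (1,6): δ = 140.80°  ·
  (2,3): δ = 65.27°  ·
  (2,4): δ = 45.48°  ·
  (2,5): δ = 77.13°  ·
  (2,6): δ = 100.09°  ·
  (3,4): δ = 69.24°  ·
  (3,5): δ = 37.60°  ·
  (3,6): δ = 14.64°  ✓
  (4,5): δ = 148.36°  ·
  (4,6): δ = 125.39°  ·
  (5,6): δ = 157.04°  ·
antipodal pairs: 3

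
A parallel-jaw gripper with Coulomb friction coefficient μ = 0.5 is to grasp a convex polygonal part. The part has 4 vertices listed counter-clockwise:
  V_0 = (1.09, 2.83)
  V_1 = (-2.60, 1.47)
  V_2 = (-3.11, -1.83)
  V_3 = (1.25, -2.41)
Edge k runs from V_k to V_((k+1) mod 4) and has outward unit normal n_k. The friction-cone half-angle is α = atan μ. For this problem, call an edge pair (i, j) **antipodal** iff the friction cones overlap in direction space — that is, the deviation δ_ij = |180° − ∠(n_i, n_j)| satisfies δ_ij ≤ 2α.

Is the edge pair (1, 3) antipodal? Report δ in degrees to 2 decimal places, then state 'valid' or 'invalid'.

δ = 10.53°, valid

α = atan 0.5 = 26.57°;  2α = 53.13°
edge 1: e_1 = (-0.51, -3.30);  n_1 = (-0.9883, +0.1527)
edge 3: e_3 = (-0.16, +5.24);  n_3 = (+0.9995, +0.0305)
∠(n_1, n_3) = 169.47°
δ = |180° − 169.47°| = 10.53°
10.53° ≤ 2α = 53.13°  →  valid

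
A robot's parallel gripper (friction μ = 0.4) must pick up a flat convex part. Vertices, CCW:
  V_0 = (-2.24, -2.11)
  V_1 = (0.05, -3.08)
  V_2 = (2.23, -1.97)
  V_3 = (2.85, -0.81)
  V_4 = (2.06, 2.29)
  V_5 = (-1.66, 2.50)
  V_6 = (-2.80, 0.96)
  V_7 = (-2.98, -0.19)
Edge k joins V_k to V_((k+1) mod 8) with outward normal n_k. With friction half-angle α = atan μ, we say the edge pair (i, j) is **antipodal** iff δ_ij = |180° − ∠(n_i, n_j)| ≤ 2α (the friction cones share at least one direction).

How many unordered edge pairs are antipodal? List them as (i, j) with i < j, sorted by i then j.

α = atan 0.4 = 21.80°;  2α = 43.60°
n_0 = (-0.3900, -0.9208)
n_1 = (+0.4537, -0.8911)
n_2 = (+0.8819, -0.4714)
n_3 = (+0.9690, +0.2469)
n_4 = (+0.0564, +0.9984)
n_5 = (-0.8037, +0.5950)
n_6 = (-0.9880, +0.1546)
n_7 = (-0.9331, -0.3596)
  (0,1): δ = 130.06°  ·
  (0,2): δ = 95.17°  ·
  (0,3): δ = 52.75°  ·
  (0,4): δ = 19.73°  ✓
  (0,5): δ = 76.45°  ·
  (0,6): δ = 104.06°  ·
  (0,7): δ = 134.03°  ·
  (1,2): δ = 145.11°  ·
  (1,3): δ = 102.69°  ·
  (1,4): δ = 30.22°  ✓
  (1,5): δ = 26.50°  ✓
  (1,6): δ = 54.12°  ·
  (1,7): δ = 84.09°  ·
  (2,3): δ = 137.58°  ·
  (2,4): δ = 65.11°  ·
  (2,5): δ = 8.39°  ✓
  (2,6): δ = 19.23°  ✓
  (2,7): δ = 49.20°  ·
  (3,4): δ = 107.53°  ·
  (3,5): δ = 50.81°  ·
  (3,6): δ = 23.19°  ✓
  (3,7): δ = 6.78°  ✓
  (4,5): δ = 123.28°  ·
  (4,6): δ = 95.66°  ·
  (4,7): δ = 65.69°  ·
  (5,6): δ = 152.38°  ·
  (5,7): δ = 122.41°  ·
  (6,7): δ = 150.03°  ·
antipodal pairs: 7

count = 7; pairs: (0,4), (1,4), (1,5), (2,5), (2,6), (3,6), (3,7)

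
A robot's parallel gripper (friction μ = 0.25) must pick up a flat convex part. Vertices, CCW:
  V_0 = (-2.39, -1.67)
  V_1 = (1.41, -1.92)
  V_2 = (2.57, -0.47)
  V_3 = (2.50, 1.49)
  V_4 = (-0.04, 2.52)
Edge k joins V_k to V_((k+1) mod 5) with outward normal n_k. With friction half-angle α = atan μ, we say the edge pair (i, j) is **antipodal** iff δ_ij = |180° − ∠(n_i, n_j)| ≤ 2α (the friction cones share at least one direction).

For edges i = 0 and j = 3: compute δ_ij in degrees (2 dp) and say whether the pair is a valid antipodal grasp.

δ = 18.31°, valid

α = atan 0.25 = 14.04°;  2α = 28.07°
edge 0: e_0 = (+3.80, -0.25);  n_0 = (-0.0656, -0.9978)
edge 3: e_3 = (-2.54, +1.03);  n_3 = (+0.3758, +0.9267)
∠(n_0, n_3) = 161.69°
δ = |180° − 161.69°| = 18.31°
18.31° ≤ 2α = 28.07°  →  valid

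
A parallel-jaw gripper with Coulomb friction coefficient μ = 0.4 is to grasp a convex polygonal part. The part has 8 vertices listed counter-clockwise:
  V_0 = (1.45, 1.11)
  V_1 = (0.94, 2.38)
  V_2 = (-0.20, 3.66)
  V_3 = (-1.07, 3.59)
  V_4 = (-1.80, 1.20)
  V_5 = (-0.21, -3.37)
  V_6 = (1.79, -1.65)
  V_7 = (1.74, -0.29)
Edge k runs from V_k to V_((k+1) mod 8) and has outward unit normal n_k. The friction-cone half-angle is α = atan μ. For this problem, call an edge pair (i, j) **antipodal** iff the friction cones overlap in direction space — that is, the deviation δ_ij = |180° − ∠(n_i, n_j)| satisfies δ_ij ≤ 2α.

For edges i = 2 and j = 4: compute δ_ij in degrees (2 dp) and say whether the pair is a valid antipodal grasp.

δ = 75.42°, invalid

α = atan 0.4 = 21.80°;  2α = 43.60°
edge 2: e_2 = (-0.87, -0.07);  n_2 = (-0.0802, +0.9968)
edge 4: e_4 = (+1.59, -4.57);  n_4 = (-0.9445, -0.3286)
∠(n_2, n_4) = 104.58°
δ = |180° − 104.58°| = 75.42°
75.42° > 2α = 43.60°  →  invalid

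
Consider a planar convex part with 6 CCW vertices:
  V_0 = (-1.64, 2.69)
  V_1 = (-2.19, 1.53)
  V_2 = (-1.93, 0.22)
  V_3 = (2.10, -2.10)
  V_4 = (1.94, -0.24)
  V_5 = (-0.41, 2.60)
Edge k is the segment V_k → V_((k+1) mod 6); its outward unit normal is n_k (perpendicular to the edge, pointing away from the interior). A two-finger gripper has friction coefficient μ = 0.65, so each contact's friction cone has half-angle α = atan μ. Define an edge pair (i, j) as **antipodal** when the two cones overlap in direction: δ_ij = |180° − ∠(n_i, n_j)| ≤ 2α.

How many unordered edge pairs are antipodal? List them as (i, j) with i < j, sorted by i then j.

α = atan 0.65 = 33.02°;  2α = 66.05°
n_0 = (-0.9036, +0.4284)
n_1 = (-0.9809, -0.1947)
n_2 = (-0.4989, -0.8667)
n_3 = (+0.9963, +0.0857)
n_4 = (+0.7704, +0.6375)
n_5 = (+0.0730, +0.9973)
  (0,1): δ = 143.41°  ·
  (0,2): δ = 94.56°  ·
  (0,3): δ = 30.28°  ✓
  (0,4): δ = 64.97°  ✓
  (0,5): δ = 111.18°  ·
  (1,2): δ = 131.15°  ·
  (1,3): δ = 6.31°  ✓
  (1,4): δ = 28.38°  ✓
  (1,5): δ = 74.59°  ·
  (2,3): δ = 55.16°  ✓
  (2,4): δ = 20.47°  ✓
  (2,5): δ = 25.74°  ✓
  (3,4): δ = 145.31°  ·
  (3,5): δ = 99.10°  ·
  (4,5): δ = 133.79°  ·
antipodal pairs: 7

count = 7; pairs: (0,3), (0,4), (1,3), (1,4), (2,3), (2,4), (2,5)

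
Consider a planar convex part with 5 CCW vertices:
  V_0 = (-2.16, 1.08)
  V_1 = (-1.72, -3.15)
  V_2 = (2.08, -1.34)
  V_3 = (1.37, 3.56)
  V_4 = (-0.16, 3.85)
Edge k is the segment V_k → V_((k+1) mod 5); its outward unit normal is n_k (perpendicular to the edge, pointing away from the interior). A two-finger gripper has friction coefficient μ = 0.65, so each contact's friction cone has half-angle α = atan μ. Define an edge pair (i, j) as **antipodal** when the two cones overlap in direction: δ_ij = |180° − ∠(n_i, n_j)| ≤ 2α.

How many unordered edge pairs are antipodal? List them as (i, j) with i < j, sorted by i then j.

α = atan 0.65 = 33.02°;  2α = 66.05°
n_0 = (-0.9946, -0.1035)
n_1 = (+0.4300, -0.9028)
n_2 = (+0.9897, +0.1434)
n_3 = (+0.1862, +0.9825)
n_4 = (-0.8108, +0.5854)
  (0,1): δ = 70.47°  ·
  (0,2): δ = 2.31°  ✓
  (0,3): δ = 73.33°  ·
  (0,4): δ = 138.23°  ·
  (1,2): δ = 107.22°  ·
  (1,3): δ = 36.20°  ✓
  (1,4): δ = 28.70°  ✓
  (2,3): δ = 108.98°  ·
  (2,4): δ = 44.07°  ✓
  (3,4): δ = 115.10°  ·
antipodal pairs: 4

count = 4; pairs: (0,2), (1,3), (1,4), (2,4)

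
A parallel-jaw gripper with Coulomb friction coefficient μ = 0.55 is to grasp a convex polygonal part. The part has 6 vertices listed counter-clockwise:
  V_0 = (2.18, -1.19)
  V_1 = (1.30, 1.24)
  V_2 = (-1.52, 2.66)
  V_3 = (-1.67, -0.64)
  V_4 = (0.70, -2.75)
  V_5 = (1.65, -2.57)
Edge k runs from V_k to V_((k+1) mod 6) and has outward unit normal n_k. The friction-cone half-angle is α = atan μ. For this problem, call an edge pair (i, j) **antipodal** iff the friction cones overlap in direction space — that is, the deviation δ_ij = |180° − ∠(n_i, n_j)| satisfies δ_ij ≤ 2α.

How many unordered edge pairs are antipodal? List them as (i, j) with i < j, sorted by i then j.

α = atan 0.55 = 28.81°;  2α = 57.62°
n_0 = (+0.9402, +0.3405)
n_1 = (+0.4497, +0.8932)
n_2 = (-0.9990, +0.0454)
n_3 = (-0.6650, -0.7469)
n_4 = (+0.1862, -0.9825)
n_5 = (+0.9335, -0.3585)
  (0,1): δ = 136.63°  ·
  (0,2): δ = 22.51°  ✓
  (0,3): δ = 28.41°  ✓
  (0,4): δ = 80.82°  ·
  (0,5): δ = 139.08°  ·
  (1,2): δ = 65.88°  ·
  (1,3): δ = 14.95°  ✓
  (1,4): δ = 37.46°  ✓
  (1,5): δ = 95.72°  ·
  (2,3): δ = 129.08°  ·
  (2,4): δ = 76.67°  ·
  (2,5): δ = 18.41°  ✓
  (3,4): δ = 127.59°  ·
  (3,5): δ = 69.33°  ·
  (4,5): δ = 121.74°  ·
antipodal pairs: 5

count = 5; pairs: (0,2), (0,3), (1,3), (1,4), (2,5)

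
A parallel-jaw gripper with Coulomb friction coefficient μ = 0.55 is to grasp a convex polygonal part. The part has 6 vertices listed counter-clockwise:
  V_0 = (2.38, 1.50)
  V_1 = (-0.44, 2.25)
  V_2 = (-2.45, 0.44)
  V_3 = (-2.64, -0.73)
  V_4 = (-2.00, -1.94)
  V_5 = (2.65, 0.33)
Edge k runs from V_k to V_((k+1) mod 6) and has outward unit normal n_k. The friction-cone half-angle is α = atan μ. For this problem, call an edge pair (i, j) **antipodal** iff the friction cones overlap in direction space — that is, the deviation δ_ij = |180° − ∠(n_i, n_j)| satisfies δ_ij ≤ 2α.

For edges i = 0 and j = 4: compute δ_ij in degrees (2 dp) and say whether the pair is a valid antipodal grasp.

δ = 40.91°, valid

α = atan 0.55 = 28.81°;  2α = 57.62°
edge 0: e_0 = (-2.82, +0.75);  n_0 = (+0.2570, +0.9664)
edge 4: e_4 = (+4.65, +2.27);  n_4 = (+0.4387, -0.8986)
∠(n_0, n_4) = 139.09°
δ = |180° − 139.09°| = 40.91°
40.91° ≤ 2α = 57.62°  →  valid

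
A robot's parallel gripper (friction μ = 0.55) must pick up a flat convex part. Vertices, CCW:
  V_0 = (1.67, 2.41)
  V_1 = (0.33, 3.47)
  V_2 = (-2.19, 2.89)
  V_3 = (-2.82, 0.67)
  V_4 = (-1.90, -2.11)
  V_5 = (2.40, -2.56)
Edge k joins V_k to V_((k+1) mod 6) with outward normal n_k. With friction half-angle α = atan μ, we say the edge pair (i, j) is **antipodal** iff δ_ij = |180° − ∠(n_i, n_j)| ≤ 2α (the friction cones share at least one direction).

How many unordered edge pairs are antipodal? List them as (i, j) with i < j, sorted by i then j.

count = 5; pairs: (0,3), (0,4), (1,4), (2,5), (3,5)

α = atan 0.55 = 28.81°;  2α = 57.62°
n_0 = (+0.6204, +0.7843)
n_1 = (-0.2243, +0.9745)
n_2 = (-0.9620, +0.2730)
n_3 = (-0.9494, -0.3142)
n_4 = (-0.1041, -0.9946)
n_5 = (+0.9894, +0.1453)
  (0,1): δ = 128.69°  ·
  (0,2): δ = 67.50°  ·
  (0,3): δ = 33.34°  ✓
  (0,4): δ = 32.37°  ✓
  (0,5): δ = 136.70°  ·
  (1,2): δ = 118.80°  ·
  (1,3): δ = 84.65°  ·
  (1,4): δ = 18.94°  ✓
  (1,5): δ = 85.39°  ·
  (2,3): δ = 145.85°  ·
  (2,4): δ = 80.13°  ·
  (2,5): δ = 24.20°  ✓
  (3,4): δ = 114.29°  ·
  (3,5): δ = 9.96°  ✓
  (4,5): δ = 75.67°  ·
antipodal pairs: 5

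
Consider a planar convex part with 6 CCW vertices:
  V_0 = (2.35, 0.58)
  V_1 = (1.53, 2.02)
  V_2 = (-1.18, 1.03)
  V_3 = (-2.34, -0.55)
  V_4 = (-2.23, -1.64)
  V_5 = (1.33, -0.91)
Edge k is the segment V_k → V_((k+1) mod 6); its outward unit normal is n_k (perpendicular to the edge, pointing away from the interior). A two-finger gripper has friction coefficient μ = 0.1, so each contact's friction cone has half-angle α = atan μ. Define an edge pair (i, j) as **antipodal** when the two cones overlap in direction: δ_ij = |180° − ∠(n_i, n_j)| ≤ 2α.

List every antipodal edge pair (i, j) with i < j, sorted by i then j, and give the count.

α = atan 0.1 = 5.71°;  2α = 11.42°
n_0 = (+0.8690, +0.4948)
n_1 = (-0.3431, +0.9393)
n_2 = (-0.8061, +0.5918)
n_3 = (-0.9949, -0.1004)
n_4 = (+0.2009, -0.9796)
n_5 = (+0.8252, -0.5649)
  (0,1): δ = 99.59°  ·
  (0,2): δ = 65.94°  ·
  (0,3): δ = 23.90°  ·
  (0,4): δ = 71.93°  ·
  (0,5): δ = 115.95°  ·
  (1,2): δ = 146.35°  ·
  (1,3): δ = 104.31°  ·
  (1,4): δ = 8.48°  ✓
  (1,5): δ = 35.54°  ·
  (2,3): δ = 137.95°  ·
  (2,4): δ = 42.13°  ·
  (2,5): δ = 1.89°  ✓
  (3,4): δ = 84.17°  ·
  (3,5): δ = 40.16°  ·
  (4,5): δ = 135.98°  ·
antipodal pairs: 2

count = 2; pairs: (1,4), (2,5)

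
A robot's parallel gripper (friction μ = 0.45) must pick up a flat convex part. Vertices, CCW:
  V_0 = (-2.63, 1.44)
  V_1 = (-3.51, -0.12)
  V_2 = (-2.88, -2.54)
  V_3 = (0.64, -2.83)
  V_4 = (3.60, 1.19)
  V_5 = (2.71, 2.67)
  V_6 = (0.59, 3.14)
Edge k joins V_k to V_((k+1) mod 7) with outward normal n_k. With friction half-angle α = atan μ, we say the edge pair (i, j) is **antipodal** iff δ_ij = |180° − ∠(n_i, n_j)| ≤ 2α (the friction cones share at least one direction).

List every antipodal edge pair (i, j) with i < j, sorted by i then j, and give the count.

count = 5; pairs: (0,3), (1,4), (2,5), (2,6), (3,6)

α = atan 0.45 = 24.23°;  2α = 48.46°
n_0 = (-0.8710, +0.4913)
n_1 = (-0.9677, -0.2519)
n_2 = (-0.0821, -0.9966)
n_3 = (+0.8053, -0.5929)
n_4 = (+0.8570, +0.5153)
n_5 = (+0.2164, +0.9763)
n_6 = (-0.4669, +0.8843)
  (0,1): δ = 135.98°  ·
  (0,2): δ = 65.28°  ·
  (0,3): δ = 6.94°  ✓
  (0,4): δ = 60.45°  ·
  (0,5): δ = 106.93°  ·
  (0,6): δ = 147.26°  ·
  (1,2): δ = 109.30°  ·
  (1,3): δ = 50.96°  ·
  (1,4): δ = 16.43°  ✓
  (1,5): δ = 62.91°  ·
  (1,6): δ = 103.24°  ·
  (2,3): δ = 121.66°  ·
  (2,4): δ = 54.27°  ·
  (2,5): δ = 7.79°  ✓
  (2,6): δ = 32.54°  ✓
  (3,4): δ = 112.61°  ·
  (3,5): δ = 66.14°  ·
  (3,6): δ = 25.80°  ✓
  (4,5): δ = 133.52°  ·
  (4,6): δ = 93.19°  ·
  (5,6): δ = 139.67°  ·
antipodal pairs: 5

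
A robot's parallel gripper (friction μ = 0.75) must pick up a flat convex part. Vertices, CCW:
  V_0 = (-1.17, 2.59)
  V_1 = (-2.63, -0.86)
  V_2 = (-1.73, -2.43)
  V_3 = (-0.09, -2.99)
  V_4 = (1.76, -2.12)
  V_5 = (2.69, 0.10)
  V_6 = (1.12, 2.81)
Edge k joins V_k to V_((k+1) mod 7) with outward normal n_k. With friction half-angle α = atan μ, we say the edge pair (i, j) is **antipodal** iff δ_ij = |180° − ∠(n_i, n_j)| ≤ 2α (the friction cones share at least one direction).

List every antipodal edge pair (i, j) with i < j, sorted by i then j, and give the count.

count = 10; pairs: (0,3), (0,4), (0,5), (1,4), (1,5), (1,6), (2,5), (2,6), (3,6), (4,6)

α = atan 0.75 = 36.87°;  2α = 73.74°
n_0 = (-0.9209, +0.3897)
n_1 = (-0.8676, -0.4973)
n_2 = (-0.3231, -0.9463)
n_3 = (+0.4256, -0.9049)
n_4 = (+0.9223, -0.3864)
n_5 = (+0.8653, +0.5013)
n_6 = (-0.0956, +0.9954)
  (0,1): δ = 127.24°  ·
  (0,2): δ = 85.92°  ·
  (0,3): δ = 41.88°  ✓
  (0,4): δ = 0.21°  ✓
  (0,5): δ = 53.02°  ✓
  (0,6): δ = 118.43°  ·
  (1,2): δ = 138.68°  ·
  (1,3): δ = 94.64°  ·
  (1,4): δ = 52.55°  ✓
  (1,5): δ = 0.26°  ✓
  (1,6): δ = 65.66°  ✓
  (2,3): δ = 135.96°  ·
  (2,4): δ = 93.88°  ·
  (2,5): δ = 41.06°  ✓
  (2,6): δ = 24.34°  ✓
  (3,4): δ = 137.92°  ·
  (3,5): δ = 85.10°  ·
  (3,6): δ = 19.70°  ✓
  (4,5): δ = 127.19°  ·
  (4,6): δ = 61.78°  ✓
  (5,6): δ = 114.60°  ·
antipodal pairs: 10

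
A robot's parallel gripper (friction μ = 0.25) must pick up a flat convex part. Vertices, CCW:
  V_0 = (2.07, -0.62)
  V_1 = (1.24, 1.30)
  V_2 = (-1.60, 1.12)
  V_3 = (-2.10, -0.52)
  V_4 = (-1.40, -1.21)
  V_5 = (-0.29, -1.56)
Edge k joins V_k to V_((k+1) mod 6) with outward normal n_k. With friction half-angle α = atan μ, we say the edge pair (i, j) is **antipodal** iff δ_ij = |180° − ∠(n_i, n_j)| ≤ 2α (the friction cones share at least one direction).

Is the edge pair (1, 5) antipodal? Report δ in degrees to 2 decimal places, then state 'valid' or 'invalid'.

δ = 18.09°, valid

α = atan 0.25 = 14.04°;  2α = 28.07°
edge 1: e_1 = (-2.84, -0.18);  n_1 = (-0.0633, +0.9980)
edge 5: e_5 = (+2.36, +0.94);  n_5 = (+0.3700, -0.9290)
∠(n_1, n_5) = 161.91°
δ = |180° − 161.91°| = 18.09°
18.09° ≤ 2α = 28.07°  →  valid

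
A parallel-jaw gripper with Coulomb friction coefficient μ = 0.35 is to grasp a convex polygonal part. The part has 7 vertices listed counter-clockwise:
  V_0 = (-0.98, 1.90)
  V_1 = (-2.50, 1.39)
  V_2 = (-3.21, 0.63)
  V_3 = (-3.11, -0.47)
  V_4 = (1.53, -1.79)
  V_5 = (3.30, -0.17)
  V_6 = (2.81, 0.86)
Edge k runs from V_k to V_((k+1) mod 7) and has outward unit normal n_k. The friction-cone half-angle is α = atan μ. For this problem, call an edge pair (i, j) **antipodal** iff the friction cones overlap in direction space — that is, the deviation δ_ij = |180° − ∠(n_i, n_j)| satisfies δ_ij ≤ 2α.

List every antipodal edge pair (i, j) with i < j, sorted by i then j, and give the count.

α = atan 0.35 = 19.29°;  2α = 38.58°
n_0 = (-0.3181, +0.9481)
n_1 = (-0.7307, +0.6827)
n_2 = (-0.9959, -0.0905)
n_3 = (-0.2736, -0.9618)
n_4 = (+0.6752, -0.7377)
n_5 = (+0.9030, +0.4296)
n_6 = (+0.2646, +0.9644)
  (0,1): δ = 151.60°  ·
  (0,2): δ = 103.35°  ·
  (0,3): δ = 34.43°  ✓
  (0,4): δ = 23.92°  ✓
  (0,5): δ = 96.89°  ·
  (0,6): δ = 146.11°  ·
  (1,2): δ = 131.75°  ·
  (1,3): δ = 62.83°  ·
  (1,4): δ = 4.48°  ✓
  (1,5): δ = 68.49°  ·
  (1,6): δ = 117.71°  ·
  (2,3): δ = 111.07°  ·
  (2,4): δ = 52.73°  ·
  (2,5): δ = 20.25°  ✓
  (2,6): δ = 69.46°  ·
  (3,4): δ = 121.65°  ·
  (3,5): δ = 48.68°  ·
  (3,6): δ = 0.54°  ✓
  (4,5): δ = 107.02°  ·
  (4,6): δ = 57.81°  ·
  (5,6): δ = 130.79°  ·
antipodal pairs: 5

count = 5; pairs: (0,3), (0,4), (1,4), (2,5), (3,6)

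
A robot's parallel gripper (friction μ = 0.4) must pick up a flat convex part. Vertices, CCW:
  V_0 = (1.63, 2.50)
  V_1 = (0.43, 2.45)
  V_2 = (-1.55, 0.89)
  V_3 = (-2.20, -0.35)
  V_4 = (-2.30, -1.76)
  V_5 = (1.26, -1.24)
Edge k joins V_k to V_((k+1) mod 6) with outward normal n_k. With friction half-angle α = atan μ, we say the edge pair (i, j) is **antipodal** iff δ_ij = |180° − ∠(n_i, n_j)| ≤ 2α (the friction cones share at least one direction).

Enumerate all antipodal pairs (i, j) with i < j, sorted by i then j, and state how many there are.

α = atan 0.4 = 21.80°;  2α = 43.60°
n_0 = (-0.0416, +0.9991)
n_1 = (-0.6189, +0.7855)
n_2 = (-0.8857, +0.4643)
n_3 = (-0.9975, +0.0707)
n_4 = (+0.1445, -0.9895)
n_5 = (+0.9951, -0.0984)
  (0,1): δ = 144.15°  ·
  (0,2): δ = 120.05°  ·
  (0,3): δ = 96.44°  ·
  (0,4): δ = 5.92°  ✓
  (0,5): δ = 81.96°  ·
  (1,2): δ = 155.90°  ·
  (1,3): δ = 132.29°  ·
  (1,4): δ = 29.92°  ✓
  (1,5): δ = 46.12°  ·
  (2,3): δ = 156.39°  ·
  (2,4): δ = 54.03°  ·
  (2,5): δ = 22.01°  ✓
  (3,4): δ = 77.63°  ·
  (3,5): δ = 1.59°  ✓
  (4,5): δ = 103.96°  ·
antipodal pairs: 4

count = 4; pairs: (0,4), (1,4), (2,5), (3,5)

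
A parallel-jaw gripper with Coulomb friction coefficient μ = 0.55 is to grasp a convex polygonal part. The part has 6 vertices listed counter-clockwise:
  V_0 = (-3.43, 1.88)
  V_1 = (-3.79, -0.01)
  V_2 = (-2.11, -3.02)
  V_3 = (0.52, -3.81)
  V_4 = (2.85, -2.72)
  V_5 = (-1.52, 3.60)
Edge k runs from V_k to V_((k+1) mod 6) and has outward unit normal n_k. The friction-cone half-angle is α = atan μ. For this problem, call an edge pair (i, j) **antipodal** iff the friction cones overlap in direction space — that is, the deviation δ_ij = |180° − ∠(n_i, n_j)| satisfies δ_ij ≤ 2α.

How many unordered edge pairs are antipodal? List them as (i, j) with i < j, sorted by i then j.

count = 5; pairs: (0,3), (0,4), (1,4), (2,4), (3,5)

α = atan 0.55 = 28.81°;  2α = 57.62°
n_0 = (-0.9823, +0.1871)
n_1 = (-0.8732, -0.4874)
n_2 = (-0.2877, -0.9577)
n_3 = (+0.4237, -0.9058)
n_4 = (+0.8225, +0.5687)
n_5 = (-0.6692, +0.7431)
  (0,1): δ = 140.05°  ·
  (0,2): δ = 95.93°  ·
  (0,3): δ = 54.14°  ✓
  (0,4): δ = 45.45°  ✓
  (0,5): δ = 142.79°  ·
  (1,2): δ = 135.89°  ·
  (1,3): δ = 94.10°  ·
  (1,4): δ = 5.49°  ✓
  (1,5): δ = 102.84°  ·
  (2,3): δ = 138.21°  ·
  (2,4): δ = 38.62°  ✓
  (2,5): δ = 58.72°  ·
  (3,4): δ = 80.41°  ·
  (3,5): δ = 16.93°  ✓
  (4,5): δ = 82.66°  ·
antipodal pairs: 5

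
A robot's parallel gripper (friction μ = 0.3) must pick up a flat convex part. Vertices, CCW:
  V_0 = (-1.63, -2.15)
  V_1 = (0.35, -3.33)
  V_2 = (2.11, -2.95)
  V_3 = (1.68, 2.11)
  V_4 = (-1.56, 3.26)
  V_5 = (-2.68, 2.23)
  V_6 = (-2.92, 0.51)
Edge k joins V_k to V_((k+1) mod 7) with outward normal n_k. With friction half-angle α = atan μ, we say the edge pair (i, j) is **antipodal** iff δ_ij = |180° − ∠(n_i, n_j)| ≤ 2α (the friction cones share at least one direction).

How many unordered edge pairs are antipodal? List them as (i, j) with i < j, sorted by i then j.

count = 5; pairs: (0,3), (1,3), (1,4), (2,5), (2,6)

α = atan 0.3 = 16.70°;  2α = 33.40°
n_0 = (-0.5119, -0.8590)
n_1 = (+0.2110, -0.9775)
n_2 = (+0.9964, +0.0847)
n_3 = (+0.3345, +0.9424)
n_4 = (-0.6769, +0.7361)
n_5 = (-0.9904, +0.1382)
n_6 = (-0.8998, -0.4364)
  (0,1): δ = 137.02°  ·
  (0,2): δ = 54.35°  ·
  (0,3): δ = 11.25°  ✓
  (0,4): δ = 73.40°  ·
  (0,5): δ = 112.85°  ·
  (0,6): δ = 146.66°  ·
  (1,2): δ = 97.33°  ·
  (1,3): δ = 31.73°  ✓
  (1,4): δ = 30.42°  ✓
  (1,5): δ = 69.87°  ·
  (1,6): δ = 103.69°  ·
  (2,3): δ = 114.40°  ·
  (2,4): δ = 52.25°  ·
  (2,5): δ = 12.80°  ✓
  (2,6): δ = 21.01°  ✓
  (3,4): δ = 117.86°  ·
  (3,5): δ = 78.40°  ·
  (3,6): δ = 44.59°  ·
  (4,5): δ = 140.55°  ·
  (4,6): δ = 106.73°  ·
  (5,6): δ = 146.18°  ·
antipodal pairs: 5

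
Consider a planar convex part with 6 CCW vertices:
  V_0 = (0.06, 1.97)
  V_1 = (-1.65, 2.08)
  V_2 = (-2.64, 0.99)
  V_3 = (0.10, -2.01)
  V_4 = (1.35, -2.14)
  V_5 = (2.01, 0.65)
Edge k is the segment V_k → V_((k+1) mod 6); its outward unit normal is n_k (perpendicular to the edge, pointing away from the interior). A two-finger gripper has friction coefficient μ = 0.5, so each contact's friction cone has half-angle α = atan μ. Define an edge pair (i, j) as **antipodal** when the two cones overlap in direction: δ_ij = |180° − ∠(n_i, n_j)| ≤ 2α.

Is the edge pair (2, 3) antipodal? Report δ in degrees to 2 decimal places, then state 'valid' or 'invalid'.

α = atan 0.5 = 26.57°;  2α = 53.13°
edge 2: e_2 = (+2.74, -3.00);  n_2 = (-0.7384, -0.6744)
edge 3: e_3 = (+1.25, -0.13);  n_3 = (-0.1034, -0.9946)
∠(n_2, n_3) = 41.66°
δ = |180° − 41.66°| = 138.34°
138.34° > 2α = 53.13°  →  invalid

δ = 138.34°, invalid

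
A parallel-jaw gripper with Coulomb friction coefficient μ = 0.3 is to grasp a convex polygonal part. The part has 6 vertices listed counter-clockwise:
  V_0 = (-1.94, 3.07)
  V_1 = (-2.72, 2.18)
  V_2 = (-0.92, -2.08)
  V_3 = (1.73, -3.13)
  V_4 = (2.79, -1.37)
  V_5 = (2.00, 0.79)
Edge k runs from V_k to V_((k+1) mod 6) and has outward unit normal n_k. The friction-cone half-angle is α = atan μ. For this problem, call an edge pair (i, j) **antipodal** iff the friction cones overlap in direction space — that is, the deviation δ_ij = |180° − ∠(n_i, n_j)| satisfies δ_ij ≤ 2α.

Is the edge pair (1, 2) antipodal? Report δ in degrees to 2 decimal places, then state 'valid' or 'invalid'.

δ = 134.52°, invalid

α = atan 0.3 = 16.70°;  2α = 33.40°
edge 1: e_1 = (+1.80, -4.26);  n_1 = (-0.9211, -0.3892)
edge 2: e_2 = (+2.65, -1.05);  n_2 = (-0.3684, -0.9297)
∠(n_1, n_2) = 45.48°
δ = |180° − 45.48°| = 134.52°
134.52° > 2α = 33.40°  →  invalid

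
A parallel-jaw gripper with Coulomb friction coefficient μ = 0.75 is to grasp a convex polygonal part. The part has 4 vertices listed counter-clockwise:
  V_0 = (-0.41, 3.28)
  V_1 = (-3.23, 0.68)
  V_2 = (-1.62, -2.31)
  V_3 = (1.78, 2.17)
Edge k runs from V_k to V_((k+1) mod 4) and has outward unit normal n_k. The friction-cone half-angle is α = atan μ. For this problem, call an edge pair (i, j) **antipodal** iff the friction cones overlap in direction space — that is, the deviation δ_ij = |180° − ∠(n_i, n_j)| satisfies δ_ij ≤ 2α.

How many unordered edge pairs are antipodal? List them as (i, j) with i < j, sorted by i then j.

count = 3; pairs: (0,2), (1,2), (1,3)

α = atan 0.75 = 36.87°;  2α = 73.74°
n_0 = (-0.6778, +0.7352)
n_1 = (-0.8805, -0.4741)
n_2 = (+0.7966, -0.6045)
n_3 = (+0.4521, +0.8920)
  (0,1): δ = 104.37°  ·
  (0,2): δ = 10.13°  ✓
  (0,3): δ = 110.45°  ·
  (1,2): δ = 65.50°  ✓
  (1,3): δ = 34.82°  ✓
  (2,3): δ = 79.68°  ·
antipodal pairs: 3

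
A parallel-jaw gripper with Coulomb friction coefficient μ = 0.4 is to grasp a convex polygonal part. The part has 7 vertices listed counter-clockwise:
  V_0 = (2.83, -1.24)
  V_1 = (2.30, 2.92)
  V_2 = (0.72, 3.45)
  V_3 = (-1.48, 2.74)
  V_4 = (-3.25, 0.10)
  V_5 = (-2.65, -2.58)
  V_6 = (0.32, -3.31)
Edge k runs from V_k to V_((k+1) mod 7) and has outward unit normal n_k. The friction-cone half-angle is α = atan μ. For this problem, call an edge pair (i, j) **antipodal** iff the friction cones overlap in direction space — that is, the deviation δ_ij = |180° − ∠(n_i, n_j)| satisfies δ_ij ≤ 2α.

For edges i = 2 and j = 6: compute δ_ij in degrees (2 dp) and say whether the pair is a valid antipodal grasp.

α = atan 0.4 = 21.80°;  2α = 43.60°
edge 2: e_2 = (-2.20, -0.71);  n_2 = (-0.3071, +0.9517)
edge 6: e_6 = (+2.51, +2.07);  n_6 = (+0.6362, -0.7715)
∠(n_2, n_6) = 158.37°
δ = |180° − 158.37°| = 21.63°
21.63° ≤ 2α = 43.60°  →  valid

δ = 21.63°, valid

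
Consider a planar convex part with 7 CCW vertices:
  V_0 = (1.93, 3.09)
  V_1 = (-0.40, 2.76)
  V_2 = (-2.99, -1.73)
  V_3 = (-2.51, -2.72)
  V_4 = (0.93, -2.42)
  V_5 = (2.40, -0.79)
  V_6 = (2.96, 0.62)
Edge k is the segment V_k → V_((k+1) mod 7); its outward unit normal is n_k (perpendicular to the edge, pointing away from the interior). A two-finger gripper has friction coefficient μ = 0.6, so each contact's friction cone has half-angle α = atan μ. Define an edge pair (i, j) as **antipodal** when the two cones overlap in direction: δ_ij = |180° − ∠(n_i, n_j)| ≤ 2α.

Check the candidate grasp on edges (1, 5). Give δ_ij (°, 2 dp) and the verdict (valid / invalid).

α = atan 0.6 = 30.96°;  2α = 61.93°
edge 1: e_1 = (-2.59, -4.49);  n_1 = (-0.8662, +0.4997)
edge 5: e_5 = (+0.56, +1.41);  n_5 = (+0.9294, -0.3691)
∠(n_1, n_5) = 171.68°
δ = |180° − 171.68°| = 8.32°
8.32° ≤ 2α = 61.93°  →  valid

δ = 8.32°, valid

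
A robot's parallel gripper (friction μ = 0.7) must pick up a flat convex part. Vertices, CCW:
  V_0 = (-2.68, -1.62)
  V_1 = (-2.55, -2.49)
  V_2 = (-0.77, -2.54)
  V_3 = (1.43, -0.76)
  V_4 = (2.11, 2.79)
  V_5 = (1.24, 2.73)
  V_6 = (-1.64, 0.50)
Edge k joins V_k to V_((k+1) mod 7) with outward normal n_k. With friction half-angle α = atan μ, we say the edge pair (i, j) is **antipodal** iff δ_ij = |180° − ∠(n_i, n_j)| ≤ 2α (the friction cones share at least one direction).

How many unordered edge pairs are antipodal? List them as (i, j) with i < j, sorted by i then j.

count = 10; pairs: (0,2), (0,3), (1,4), (1,5), (1,6), (2,4), (2,5), (2,6), (3,5), (3,6)

α = atan 0.7 = 34.99°;  2α = 69.98°
n_0 = (-0.9890, -0.1478)
n_1 = (-0.0281, -0.9996)
n_2 = (+0.6290, -0.7774)
n_3 = (+0.9821, -0.1881)
n_4 = (-0.0688, +0.9976)
n_5 = (-0.6122, +0.7907)
n_6 = (-0.8978, +0.4404)
  (0,1): δ = 100.11°  ·
  (0,2): δ = 59.52°  ✓
  (0,3): δ = 19.34°  ✓
  (0,4): δ = 85.45°  ·
  (0,5): δ = 119.25°  ·
  (0,6): δ = 145.37°  ·
  (1,2): δ = 139.41°  ·
  (1,3): δ = 99.23°  ·
  (1,4): δ = 5.55°  ✓
  (1,5): δ = 39.36°  ✓
  (1,6): δ = 65.48°  ✓
  (2,3): δ = 139.82°  ·
  (2,4): δ = 35.03°  ✓
  (2,5): δ = 1.23°  ✓
  (2,6): δ = 24.89°  ✓
  (3,4): δ = 75.21°  ·
  (3,5): δ = 41.41°  ✓
  (3,6): δ = 15.29°  ✓
  (4,5): δ = 146.19°  ·
  (4,6): δ = 120.08°  ·
  (5,6): δ = 153.88°  ·
antipodal pairs: 10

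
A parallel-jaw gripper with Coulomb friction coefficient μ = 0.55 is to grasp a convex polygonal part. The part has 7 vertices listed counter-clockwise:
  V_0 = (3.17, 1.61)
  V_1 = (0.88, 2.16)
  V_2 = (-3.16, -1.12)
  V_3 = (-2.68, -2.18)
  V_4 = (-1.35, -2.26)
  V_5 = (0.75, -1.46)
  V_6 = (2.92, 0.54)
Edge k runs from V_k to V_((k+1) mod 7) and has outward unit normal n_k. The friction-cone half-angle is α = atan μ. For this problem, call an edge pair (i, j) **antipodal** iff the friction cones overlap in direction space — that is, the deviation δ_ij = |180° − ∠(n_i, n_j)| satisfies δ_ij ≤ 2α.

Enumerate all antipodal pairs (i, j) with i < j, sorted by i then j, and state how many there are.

count = 9; pairs: (0,2), (0,3), (0,4), (0,5), (1,3), (1,4), (1,5), (1,6), (2,6)

α = atan 0.55 = 28.81°;  2α = 57.62°
n_0 = (+0.2335, +0.9723)
n_1 = (-0.6303, +0.7763)
n_2 = (-0.9110, -0.4125)
n_3 = (-0.0600, -0.9982)
n_4 = (+0.3560, -0.9345)
n_5 = (+0.6777, -0.7353)
n_6 = (+0.9738, -0.2275)
  (0,1): δ = 127.42°  ·
  (0,2): δ = 52.13°  ✓
  (0,3): δ = 10.06°  ✓
  (0,4): δ = 34.36°  ✓
  (0,5): δ = 56.17°  ✓
  (0,6): δ = 90.35°  ·
  (1,2): δ = 104.71°  ·
  (1,3): δ = 42.51°  ✓
  (1,4): δ = 18.22°  ✓
  (1,5): δ = 3.59°  ✓
  (1,6): δ = 37.78°  ✓
  (2,3): δ = 117.80°  ·
  (2,4): δ = 93.51°  ·
  (2,5): δ = 71.70°  ·
  (2,6): δ = 37.51°  ✓
  (3,4): δ = 155.70°  ·
  (3,5): δ = 133.89°  ·
  (3,6): δ = 99.71°  ·
  (4,5): δ = 158.19°  ·
  (4,6): δ = 124.01°  ·
  (5,6): δ = 145.82°  ·
antipodal pairs: 9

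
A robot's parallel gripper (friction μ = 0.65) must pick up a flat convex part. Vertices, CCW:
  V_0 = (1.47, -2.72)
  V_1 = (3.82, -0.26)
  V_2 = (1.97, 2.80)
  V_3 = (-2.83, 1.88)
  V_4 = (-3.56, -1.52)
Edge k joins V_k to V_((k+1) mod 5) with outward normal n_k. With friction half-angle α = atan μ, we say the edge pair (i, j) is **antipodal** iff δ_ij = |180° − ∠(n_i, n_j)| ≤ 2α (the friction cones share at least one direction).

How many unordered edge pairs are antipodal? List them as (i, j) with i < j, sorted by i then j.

count = 5; pairs: (0,2), (0,3), (1,3), (1,4), (2,4)

α = atan 0.65 = 33.02°;  2α = 66.05°
n_0 = (+0.7231, -0.6908)
n_1 = (+0.8558, +0.5174)
n_2 = (-0.1882, +0.9821)
n_3 = (-0.9777, +0.2099)
n_4 = (-0.2321, -0.9727)
  (0,1): δ = 105.15°  ·
  (0,2): δ = 35.46°  ✓
  (0,3): δ = 31.57°  ✓
  (0,4): δ = 120.27°  ·
  (1,2): δ = 110.31°  ·
  (1,3): δ = 43.27°  ✓
  (1,4): δ = 45.43°  ✓
  (2,3): δ = 112.97°  ·
  (2,4): δ = 24.27°  ✓
  (3,4): δ = 91.30°  ·
antipodal pairs: 5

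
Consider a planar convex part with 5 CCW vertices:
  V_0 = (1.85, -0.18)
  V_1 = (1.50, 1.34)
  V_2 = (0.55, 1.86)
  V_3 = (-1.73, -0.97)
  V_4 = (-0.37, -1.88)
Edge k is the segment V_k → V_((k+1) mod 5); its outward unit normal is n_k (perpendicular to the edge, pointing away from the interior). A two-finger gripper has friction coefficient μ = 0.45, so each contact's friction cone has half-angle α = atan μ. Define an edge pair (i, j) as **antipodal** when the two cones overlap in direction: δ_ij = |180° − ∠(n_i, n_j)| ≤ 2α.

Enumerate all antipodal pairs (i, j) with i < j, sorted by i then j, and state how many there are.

count = 3; pairs: (0,3), (1,3), (2,4)

α = atan 0.45 = 24.23°;  2α = 48.46°
n_0 = (+0.9745, +0.2244)
n_1 = (+0.4801, +0.8772)
n_2 = (-0.7787, +0.6274)
n_3 = (-0.5561, -0.8311)
n_4 = (+0.6080, -0.7940)
  (0,1): δ = 131.66°  ·
  (0,2): δ = 51.82°  ·
  (0,3): δ = 43.25°  ✓
  (0,4): δ = 114.48°  ·
  (1,2): δ = 100.16°  ·
  (1,3): δ = 5.09°  ✓
  (1,4): δ = 66.14°  ·
  (2,3): δ = 84.93°  ·
  (2,4): δ = 13.70°  ✓
  (3,4): δ = 108.77°  ·
antipodal pairs: 3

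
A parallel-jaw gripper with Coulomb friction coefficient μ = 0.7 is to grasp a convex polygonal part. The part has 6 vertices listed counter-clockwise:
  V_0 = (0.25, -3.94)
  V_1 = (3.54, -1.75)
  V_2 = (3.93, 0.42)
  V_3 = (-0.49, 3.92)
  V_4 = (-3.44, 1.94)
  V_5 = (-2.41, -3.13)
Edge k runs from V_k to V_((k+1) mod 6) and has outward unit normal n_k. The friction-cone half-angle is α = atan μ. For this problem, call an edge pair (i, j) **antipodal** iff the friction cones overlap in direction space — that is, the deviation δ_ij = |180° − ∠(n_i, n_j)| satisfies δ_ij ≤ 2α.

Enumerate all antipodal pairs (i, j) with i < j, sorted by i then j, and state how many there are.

count = 7; pairs: (0,3), (0,4), (1,3), (1,4), (2,4), (2,5), (3,5)

α = atan 0.7 = 34.99°;  2α = 69.98°
n_0 = (+0.5541, -0.8324)
n_1 = (+0.9842, -0.1769)
n_2 = (+0.6208, +0.7840)
n_3 = (-0.5573, +0.8303)
n_4 = (-0.9800, -0.1991)
n_5 = (-0.2913, -0.9566)
  (0,1): δ = 133.84°  ·
  (0,2): δ = 72.02°  ·
  (0,3): δ = 0.22°  ✓
  (0,4): δ = 67.83°  ✓
  (0,5): δ = 129.41°  ·
  (1,2): δ = 118.19°  ·
  (1,3): δ = 45.94°  ✓
  (1,4): δ = 21.67°  ✓
  (1,5): δ = 83.25°  ·
  (2,3): δ = 107.76°  ·
  (2,4): δ = 40.14°  ✓
  (2,5): δ = 21.44°  ✓
  (3,4): δ = 112.39°  ·
  (3,5): δ = 50.81°  ✓
  (4,5): δ = 118.42°  ·
antipodal pairs: 7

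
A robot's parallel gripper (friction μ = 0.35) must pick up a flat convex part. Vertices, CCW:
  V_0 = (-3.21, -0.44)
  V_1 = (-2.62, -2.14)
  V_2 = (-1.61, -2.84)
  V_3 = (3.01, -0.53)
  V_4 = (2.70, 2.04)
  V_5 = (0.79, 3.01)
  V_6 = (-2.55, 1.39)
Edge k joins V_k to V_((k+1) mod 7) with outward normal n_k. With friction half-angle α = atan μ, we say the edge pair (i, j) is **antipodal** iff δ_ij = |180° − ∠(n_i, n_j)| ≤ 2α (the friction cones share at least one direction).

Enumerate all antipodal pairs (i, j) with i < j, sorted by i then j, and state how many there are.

α = atan 0.35 = 19.29°;  2α = 38.58°
n_0 = (-0.9447, -0.3279)
n_1 = (-0.5696, -0.8219)
n_2 = (+0.4472, -0.8944)
n_3 = (+0.9928, +0.1198)
n_4 = (+0.4528, +0.8916)
n_5 = (-0.4364, +0.8998)
n_6 = (-0.9407, +0.3393)
  (0,1): δ = 143.86°  ·
  (0,2): δ = 82.57°  ·
  (0,3): δ = 12.26°  ✓
  (0,4): δ = 43.94°  ·
  (0,5): δ = 96.73°  ·
  (0,6): δ = 141.03°  ·
  (1,2): δ = 118.71°  ·
  (1,3): δ = 48.40°  ·
  (1,4): δ = 7.80°  ✓
  (1,5): δ = 60.60°  ·
  (1,6): δ = 104.89°  ·
  (2,3): δ = 109.69°  ·
  (2,4): δ = 53.49°  ·
  (2,5): δ = 0.69°  ✓
  (2,6): δ = 43.60°  ·
  (3,4): δ = 123.80°  ·
  (3,5): δ = 71.00°  ·
  (3,6): δ = 26.71°  ✓
  (4,5): δ = 127.20°  ·
  (4,6): δ = 82.91°  ·
  (5,6): δ = 135.71°  ·
antipodal pairs: 4

count = 4; pairs: (0,3), (1,4), (2,5), (3,6)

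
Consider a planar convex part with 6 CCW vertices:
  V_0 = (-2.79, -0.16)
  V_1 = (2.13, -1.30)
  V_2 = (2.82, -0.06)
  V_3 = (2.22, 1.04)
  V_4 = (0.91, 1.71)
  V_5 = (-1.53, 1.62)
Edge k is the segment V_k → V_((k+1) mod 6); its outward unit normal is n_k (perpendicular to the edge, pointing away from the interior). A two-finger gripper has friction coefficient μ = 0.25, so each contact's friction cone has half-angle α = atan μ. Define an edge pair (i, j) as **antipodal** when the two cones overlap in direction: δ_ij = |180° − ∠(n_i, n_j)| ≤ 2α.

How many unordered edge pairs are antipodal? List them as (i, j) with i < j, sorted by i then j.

count = 3; pairs: (0,3), (0,4), (1,5)

α = atan 0.25 = 14.04°;  2α = 28.07°
n_0 = (-0.2257, -0.9742)
n_1 = (+0.8738, -0.4862)
n_2 = (+0.8779, +0.4789)
n_3 = (+0.4554, +0.8903)
n_4 = (-0.0369, +0.9993)
n_5 = (-0.8162, +0.5778)
  (0,1): δ = 106.05°  ·
  (0,2): δ = 48.34°  ·
  (0,3): δ = 14.04°  ✓
  (0,4): δ = 15.16°  ✓
  (0,5): δ = 67.75°  ·
  (1,2): δ = 122.30°  ·
  (1,3): δ = 87.99°  ·
  (1,4): δ = 58.79°  ·
  (1,5): δ = 6.20°  ✓
  (2,3): δ = 145.70°  ·
  (2,4): δ = 116.50°  ·
  (2,5): δ = 63.90°  ·
  (3,4): δ = 150.80°  ·
  (3,5): δ = 98.21°  ·
  (4,5): δ = 127.41°  ·
antipodal pairs: 3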